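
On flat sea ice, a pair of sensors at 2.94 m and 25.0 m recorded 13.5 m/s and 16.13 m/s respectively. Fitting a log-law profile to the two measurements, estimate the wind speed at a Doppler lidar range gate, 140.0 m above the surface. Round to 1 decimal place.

Log law: V ∝ ln(z/z₀). From the pair, with r = V₁/V₂ = 0.83695,
ln z₀ = (ln z₁ − r·ln z₂)/(1 − r) = (1.0784 − 0.83695×3.2189)/0.16305 = -9.9088 → z₀ = 0.00004974 m
V₃ = V₁ · ln(z₃/z₀)/ln(z₁/z₀) = 13.5 × 14.8504/10.9872 = 18.2468 m/s

18.2 m/s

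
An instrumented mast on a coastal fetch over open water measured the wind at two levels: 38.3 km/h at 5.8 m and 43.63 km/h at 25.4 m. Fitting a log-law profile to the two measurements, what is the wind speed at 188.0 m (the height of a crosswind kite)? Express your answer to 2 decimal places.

50.85 km/h

Log law: V ∝ ln(z/z₀). From the pair, with r = V₁/V₂ = 0.87784,
ln z₀ = (ln z₁ − r·ln z₂)/(1 − r) = (1.7579 − 0.87784×3.2347)/0.12216 = -8.8547 → z₀ = 0.0001427 m
V₃ = V₁ · ln(z₃/z₀)/ln(z₁/z₀) = 38.3 × 14.0911/10.6126 = 50.8540 km/h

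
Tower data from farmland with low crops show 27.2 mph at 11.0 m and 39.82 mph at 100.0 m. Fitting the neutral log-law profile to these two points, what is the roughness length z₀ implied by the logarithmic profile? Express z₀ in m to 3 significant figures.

Log law: V(z) ∝ ln(z/z₀). With r = V₁/V₂ = 27.2/39.82 = 0.68307,
r · ln(z₂/z₀) = ln(z₁/z₀) ⇒ ln z₀ = (ln z₁ − r·ln z₂)/(1 − r)
ln z₀ = (2.39790 − 0.68307×4.60517) / 0.31693 = -2.3595
z₀ = exp(-2.3595) = 0.09447 m

z₀ ≈ 0.0945 m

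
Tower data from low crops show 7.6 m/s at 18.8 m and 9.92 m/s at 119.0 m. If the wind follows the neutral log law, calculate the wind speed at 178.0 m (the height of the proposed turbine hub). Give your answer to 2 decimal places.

Log law: V ∝ ln(z/z₀). From the pair, with r = V₁/V₂ = 0.76613,
ln z₀ = (ln z₁ − r·ln z₂)/(1 − r) = (2.9339 − 0.76613×4.7791)/0.23387 = -3.1110 → z₀ = 0.04456 m
V₃ = V₁ · ln(z₃/z₀)/ln(z₁/z₀) = 7.6 × 8.2928/6.0448 = 10.4263 m/s

10.43 m/s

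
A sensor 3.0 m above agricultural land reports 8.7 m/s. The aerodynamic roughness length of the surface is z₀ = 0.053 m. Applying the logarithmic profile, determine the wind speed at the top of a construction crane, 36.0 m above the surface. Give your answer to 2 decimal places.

Log law: V(z) ∝ ln(z/z₀), so V₂/V₁ = ln(z₂/z₀) / ln(z₁/z₀).
ln(36.0/0.053) = 6.5210, ln(3.0/0.053) = 4.0361
V₂ = 8.7 × 6.5210/4.0361 = 8.7 × 1.6157 = 14.0564 m/s

14.06 m/s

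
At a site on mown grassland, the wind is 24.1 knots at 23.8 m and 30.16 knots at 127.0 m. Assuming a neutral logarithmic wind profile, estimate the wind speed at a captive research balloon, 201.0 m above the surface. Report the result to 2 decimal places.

31.82 knots

Log law: V ∝ ln(z/z₀). From the pair, with r = V₁/V₂ = 0.79907,
ln z₀ = (ln z₁ − r·ln z₂)/(1 − r) = (3.1697 − 0.79907×4.8442)/0.20093 = -3.4896 → z₀ = 0.03051 m
V₃ = V₁ · ln(z₃/z₀)/ln(z₁/z₀) = 24.1 × 8.7929/6.6593 = 31.8215 knots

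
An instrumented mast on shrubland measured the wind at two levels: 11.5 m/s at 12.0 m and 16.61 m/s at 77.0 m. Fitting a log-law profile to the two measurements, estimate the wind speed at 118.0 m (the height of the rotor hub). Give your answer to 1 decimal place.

Log law: V ∝ ln(z/z₀). From the pair, with r = V₁/V₂ = 0.69235,
ln z₀ = (ln z₁ − r·ln z₂)/(1 − r) = (2.4849 − 0.69235×4.3438)/0.30765 = -1.6985 → z₀ = 0.1830 m
V₃ = V₁ · ln(z₃/z₀)/ln(z₁/z₀) = 11.5 × 6.4692/4.1834 = 17.7835 m/s

17.8 m/s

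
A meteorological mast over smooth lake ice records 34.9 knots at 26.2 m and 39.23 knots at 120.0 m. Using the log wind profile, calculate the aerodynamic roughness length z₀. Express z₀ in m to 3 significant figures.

z₀ ≈ 0.000123 m

Log law: V(z) ∝ ln(z/z₀). With r = V₁/V₂ = 34.9/39.23 = 0.88963,
r · ln(z₂/z₀) = ln(z₁/z₀) ⇒ ln z₀ = (ln z₁ − r·ln z₂)/(1 − r)
ln z₀ = (3.26576 − 0.88963×4.78749) / 0.11037 = -8.9995
z₀ = exp(-8.9995) = 0.0001235 m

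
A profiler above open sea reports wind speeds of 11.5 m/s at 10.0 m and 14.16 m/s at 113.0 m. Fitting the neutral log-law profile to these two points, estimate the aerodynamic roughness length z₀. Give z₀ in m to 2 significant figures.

Log law: V(z) ∝ ln(z/z₀). With r = V₁/V₂ = 11.5/14.16 = 0.81215,
r · ln(z₂/z₀) = ln(z₁/z₀) ⇒ ln z₀ = (ln z₁ − r·ln z₂)/(1 − r)
ln z₀ = (2.30259 − 0.81215×4.72739) / 0.18785 = -8.1806
z₀ = exp(-8.1806) = 0.0002800 m

z₀ ≈ 0.00028 m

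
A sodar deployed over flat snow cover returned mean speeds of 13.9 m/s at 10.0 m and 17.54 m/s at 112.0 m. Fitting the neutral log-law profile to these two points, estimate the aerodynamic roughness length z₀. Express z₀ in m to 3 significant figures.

Log law: V(z) ∝ ln(z/z₀). With r = V₁/V₂ = 13.9/17.54 = 0.79247,
r · ln(z₂/z₀) = ln(z₁/z₀) ⇒ ln z₀ = (ln z₁ − r·ln z₂)/(1 − r)
ln z₀ = (2.30259 − 0.79247×4.71850) / 0.20753 = -6.9230
z₀ = exp(-6.9230) = 0.0009849 m

z₀ ≈ 0.000985 m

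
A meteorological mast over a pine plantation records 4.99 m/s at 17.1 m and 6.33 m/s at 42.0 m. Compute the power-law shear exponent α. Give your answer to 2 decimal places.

Power law: V₂/V₁ = (z₂/z₁)^α ⇒ α = ln(V₂/V₁) / ln(z₂/z₁)
α = ln(6.33/4.99) / ln(42.0/17.1) = ln(1.2685) / ln(2.4561)
  = 0.23786 / 0.89859 = 0.26471

α ≈ 0.26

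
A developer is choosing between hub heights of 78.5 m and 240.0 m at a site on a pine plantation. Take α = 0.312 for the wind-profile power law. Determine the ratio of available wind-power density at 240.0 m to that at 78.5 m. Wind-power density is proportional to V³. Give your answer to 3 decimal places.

Speed ratio: V_B/V_A = (z_B/z_A)^α = (240.0/78.5)^0.312 = (3.0573)^0.312 = 1.41719
Power-density ratio: P_B/P_A = (V_B/V_A)³ = (1.41719)³ = 2.84629

2.846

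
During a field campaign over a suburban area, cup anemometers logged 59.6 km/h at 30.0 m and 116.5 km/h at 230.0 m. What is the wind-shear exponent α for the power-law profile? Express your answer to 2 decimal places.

Power law: V₂/V₁ = (z₂/z₁)^α ⇒ α = ln(V₂/V₁) / ln(z₂/z₁)
α = ln(116.5/59.6) / ln(230.0/30.0) = ln(1.9547) / ln(7.6667)
  = 0.67024 / 2.03688 = 0.32905

α ≈ 0.33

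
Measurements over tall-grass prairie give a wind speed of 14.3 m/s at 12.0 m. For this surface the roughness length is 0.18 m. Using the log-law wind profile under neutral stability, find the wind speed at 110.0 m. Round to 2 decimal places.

Log law: V(z) ∝ ln(z/z₀), so V₂/V₁ = ln(z₂/z₀) / ln(z₁/z₀).
ln(110.0/0.18) = 6.4153, ln(12.0/0.18) = 4.1997
V₂ = 14.3 × 6.4153/4.1997 = 14.3 × 1.5276 = 21.8440 m/s

21.84 m/s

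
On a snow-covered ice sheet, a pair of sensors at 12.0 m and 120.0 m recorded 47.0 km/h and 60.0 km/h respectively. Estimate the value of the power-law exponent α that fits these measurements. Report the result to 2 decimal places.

α ≈ 0.11

Power law: V₂/V₁ = (z₂/z₁)^α ⇒ α = ln(V₂/V₁) / ln(z₂/z₁)
α = ln(60.0/47.0) / ln(120.0/12.0) = ln(1.2766) / ln(10.0000)
  = 0.24420 / 2.30259 = 0.10605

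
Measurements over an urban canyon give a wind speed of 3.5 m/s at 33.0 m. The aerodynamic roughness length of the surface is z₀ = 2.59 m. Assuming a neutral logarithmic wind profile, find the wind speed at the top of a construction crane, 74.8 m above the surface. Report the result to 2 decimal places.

Log law: V(z) ∝ ln(z/z₀), so V₂/V₁ = ln(z₂/z₀) / ln(z₁/z₀).
ln(74.8/2.59) = 3.3632, ln(33.0/2.59) = 2.5448
V₂ = 3.5 × 3.3632/2.5448 = 3.5 × 1.3216 = 4.6254 m/s

4.63 m/s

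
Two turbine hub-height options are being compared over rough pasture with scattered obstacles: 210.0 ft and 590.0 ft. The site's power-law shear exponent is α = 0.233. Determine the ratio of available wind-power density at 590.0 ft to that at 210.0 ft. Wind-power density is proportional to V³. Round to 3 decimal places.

2.059

Speed ratio: V_B/V_A = (z_B/z_A)^α = (590.0/210.0)^0.233 = (2.8095)^0.233 = 1.27213
Power-density ratio: P_B/P_A = (V_B/V_A)³ = (1.27213)³ = 2.05871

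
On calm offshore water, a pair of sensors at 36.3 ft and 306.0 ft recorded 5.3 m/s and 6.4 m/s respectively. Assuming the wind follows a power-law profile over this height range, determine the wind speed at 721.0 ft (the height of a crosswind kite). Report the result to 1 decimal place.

First find α: α = ln(V₂/V₁)/ln(z₂/z₁) = ln(6.4/5.3)/ln(306.0/36.3) = 0.18859/2.13177 = 0.0885
Extrapolate from 306.0 ft to 721.0 ft: V₃ = 6.4 × (721.0/306.0)^0.0885 = 6.4 × 1.0788 = 6.9041 m/s

6.9 m/s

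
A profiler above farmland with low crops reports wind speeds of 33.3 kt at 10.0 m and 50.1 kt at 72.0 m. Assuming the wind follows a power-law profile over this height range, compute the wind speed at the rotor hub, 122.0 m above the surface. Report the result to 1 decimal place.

55.9 kt

First find α: α = ln(V₂/V₁)/ln(z₂/z₁) = ln(50.1/33.3)/ln(72.0/10.0) = 0.40846/1.97408 = 0.2069
Extrapolate from 72.0 m to 122.0 m: V₃ = 50.1 × (122.0/72.0)^0.2069 = 50.1 × 1.1153 = 55.8762 kt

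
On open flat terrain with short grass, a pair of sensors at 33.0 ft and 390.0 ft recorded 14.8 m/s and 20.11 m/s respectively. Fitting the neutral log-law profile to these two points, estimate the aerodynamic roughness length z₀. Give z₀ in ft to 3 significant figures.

z₀ ≈ 0.0338 ft

Log law: V(z) ∝ ln(z/z₀). With r = V₁/V₂ = 14.8/20.11 = 0.73595,
r · ln(z₂/z₀) = ln(z₁/z₀) ⇒ ln z₀ = (ln z₁ − r·ln z₂)/(1 − r)
ln z₀ = (3.49651 − 0.73595×5.96615) / 0.26405 = -3.3869
z₀ = exp(-3.3869) = 0.03381 ft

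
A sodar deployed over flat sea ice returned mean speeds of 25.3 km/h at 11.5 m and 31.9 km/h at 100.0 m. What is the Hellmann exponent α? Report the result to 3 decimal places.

Power law: V₂/V₁ = (z₂/z₁)^α ⇒ α = ln(V₂/V₁) / ln(z₂/z₁)
α = ln(31.9/25.3) / ln(100.0/11.5) = ln(1.2609) / ln(8.6957)
  = 0.23180 / 2.16282 = 0.10718

α ≈ 0.107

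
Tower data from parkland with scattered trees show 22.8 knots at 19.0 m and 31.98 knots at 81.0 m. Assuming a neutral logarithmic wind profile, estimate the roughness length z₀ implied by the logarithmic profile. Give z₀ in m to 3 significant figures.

z₀ ≈ 0.518 m

Log law: V(z) ∝ ln(z/z₀). With r = V₁/V₂ = 22.8/31.98 = 0.71295,
r · ln(z₂/z₀) = ln(z₁/z₀) ⇒ ln z₀ = (ln z₁ − r·ln z₂)/(1 − r)
ln z₀ = (2.94444 − 0.71295×4.39445) / 0.28705 = -0.6569
z₀ = exp(-0.6569) = 0.5185 m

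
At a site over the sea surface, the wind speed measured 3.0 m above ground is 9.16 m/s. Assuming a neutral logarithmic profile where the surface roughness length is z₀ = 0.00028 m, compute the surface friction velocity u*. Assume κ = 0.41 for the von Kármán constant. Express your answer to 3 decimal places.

Log law: V(z) = (u*/κ) · ln(z/z₀) ⇒ u* = κ · V / ln(z/z₀)
u* = 0.41 × 9.16 / ln(3.0/0.00028) = 0.41 × 9.16 / 9.2793
   = 3.7556 / 9.2793 = 0.4047 m/s

u* ≈ 0.405 m/s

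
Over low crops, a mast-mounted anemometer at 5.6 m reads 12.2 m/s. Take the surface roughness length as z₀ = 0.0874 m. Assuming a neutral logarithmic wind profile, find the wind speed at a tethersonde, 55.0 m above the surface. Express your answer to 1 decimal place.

Log law: V(z) ∝ ln(z/z₀), so V₂/V₁ = ln(z₂/z₀) / ln(z₁/z₀).
ln(55.0/0.0874) = 6.4446, ln(5.6/0.0874) = 4.1600
V₂ = 12.2 × 6.4446/4.1600 = 12.2 × 1.5492 = 18.8999 m/s

18.9 m/s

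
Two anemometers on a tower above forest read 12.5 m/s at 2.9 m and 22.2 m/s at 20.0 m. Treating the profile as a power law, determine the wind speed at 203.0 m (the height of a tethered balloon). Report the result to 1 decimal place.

First find α: α = ln(V₂/V₁)/ln(z₂/z₁) = ln(22.2/12.5)/ln(20.0/2.9) = 0.57436/1.93102 = 0.2974
Extrapolate from 20.0 m to 203.0 m: V₃ = 22.2 × (203.0/20.0)^0.2974 = 22.2 × 1.9923 = 44.2300 m/s

44.2 m/s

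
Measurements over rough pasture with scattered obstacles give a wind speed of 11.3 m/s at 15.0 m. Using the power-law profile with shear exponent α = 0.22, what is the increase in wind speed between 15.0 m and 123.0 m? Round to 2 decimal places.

Power law: V₂ = V₁ · (z₂/z₁)^α = 11.3 × (8.2000)^0.22 = 17.9522 m/s
ΔV = 17.9522 − 11.3 = 6.6522 m/s

6.65 m/s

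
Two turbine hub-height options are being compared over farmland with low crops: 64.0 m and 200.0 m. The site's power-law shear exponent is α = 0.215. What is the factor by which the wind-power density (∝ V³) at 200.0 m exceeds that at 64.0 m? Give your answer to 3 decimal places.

2.085

Speed ratio: V_B/V_A = (z_B/z_A)^α = (200.0/64.0)^0.215 = (3.1250)^0.215 = 1.27759
Power-density ratio: P_B/P_A = (V_B/V_A)³ = (1.27759)³ = 2.08535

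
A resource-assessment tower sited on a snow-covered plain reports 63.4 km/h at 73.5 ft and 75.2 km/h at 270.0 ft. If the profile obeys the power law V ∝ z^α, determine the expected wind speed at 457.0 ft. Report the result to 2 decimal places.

First find α: α = ln(V₂/V₁)/ln(z₂/z₁) = ln(75.2/63.4)/ln(270.0/73.5) = 0.17069/1.30114 = 0.1312
Extrapolate from 270.0 ft to 457.0 ft: V₃ = 75.2 × (457.0/270.0)^0.1312 = 75.2 × 1.0715 = 80.5750 km/h

80.57 km/h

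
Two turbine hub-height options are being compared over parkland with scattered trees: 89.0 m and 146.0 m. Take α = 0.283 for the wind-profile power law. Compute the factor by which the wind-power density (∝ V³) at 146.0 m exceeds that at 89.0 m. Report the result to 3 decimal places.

1.522

Speed ratio: V_B/V_A = (z_B/z_A)^α = (146.0/89.0)^0.283 = (1.6404)^0.283 = 1.15036
Power-density ratio: P_B/P_A = (V_B/V_A)³ = (1.15036)³ = 1.52231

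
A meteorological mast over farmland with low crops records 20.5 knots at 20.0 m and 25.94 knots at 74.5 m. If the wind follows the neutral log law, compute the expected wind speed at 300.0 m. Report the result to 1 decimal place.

31.7 knots

Log law: V ∝ ln(z/z₀). From the pair, with r = V₁/V₂ = 0.79029,
ln z₀ = (ln z₁ − r·ln z₂)/(1 − r) = (2.9957 − 0.79029×4.3108)/0.20971 = -1.9599 → z₀ = 0.1409 m
V₃ = V₁ · ln(z₃/z₀)/ln(z₁/z₀) = 20.5 × 7.6637/4.9557 = 31.7023 knots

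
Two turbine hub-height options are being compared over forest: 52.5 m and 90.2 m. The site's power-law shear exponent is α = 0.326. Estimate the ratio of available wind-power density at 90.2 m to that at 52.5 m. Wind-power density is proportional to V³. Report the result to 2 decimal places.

Speed ratio: V_B/V_A = (z_B/z_A)^α = (90.2/52.5)^0.326 = (1.7181)^0.326 = 1.19296
Power-density ratio: P_B/P_A = (V_B/V_A)³ = (1.19296)³ = 1.69776

1.70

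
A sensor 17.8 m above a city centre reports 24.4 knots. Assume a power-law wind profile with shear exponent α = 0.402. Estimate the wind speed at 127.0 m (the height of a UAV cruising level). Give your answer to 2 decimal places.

53.76 knots

Power-law profile: V₂ = V₁ · (z₂/z₁)^α
V₂ = 24.4 × (127.0/17.8)^0.402 = 24.4 × (7.1348)^0.402
    = 24.4 × 2.2032 = 53.7589 knots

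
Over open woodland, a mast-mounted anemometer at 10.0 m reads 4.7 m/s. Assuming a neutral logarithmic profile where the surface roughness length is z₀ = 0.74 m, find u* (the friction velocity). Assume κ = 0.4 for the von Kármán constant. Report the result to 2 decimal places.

Log law: V(z) = (u*/κ) · ln(z/z₀) ⇒ u* = κ · V / ln(z/z₀)
u* = 0.4 × 4.7 / ln(10.0/0.74) = 0.4 × 4.7 / 2.6037
   = 1.8800 / 2.6037 = 0.7221 m/s

u* ≈ 0.72 m/s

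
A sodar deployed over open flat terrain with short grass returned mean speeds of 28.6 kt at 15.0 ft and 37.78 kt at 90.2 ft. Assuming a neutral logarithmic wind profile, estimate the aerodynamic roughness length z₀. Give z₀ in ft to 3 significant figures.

z₀ ≈ 0.0561 ft

Log law: V(z) ∝ ln(z/z₀). With r = V₁/V₂ = 28.6/37.78 = 0.75701,
r · ln(z₂/z₀) = ln(z₁/z₀) ⇒ ln z₀ = (ln z₁ − r·ln z₂)/(1 − r)
ln z₀ = (2.70805 − 0.75701×4.50203) / 0.24299 = -2.8810
z₀ = exp(-2.8810) = 0.05608 ft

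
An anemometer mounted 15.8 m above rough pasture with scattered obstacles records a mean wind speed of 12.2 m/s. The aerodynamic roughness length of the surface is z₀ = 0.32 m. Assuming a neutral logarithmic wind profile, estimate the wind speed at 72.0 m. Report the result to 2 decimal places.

Log law: V(z) ∝ ln(z/z₀), so V₂/V₁ = ln(z₂/z₀) / ln(z₁/z₀).
ln(72.0/0.32) = 5.4161, ln(15.8/0.32) = 3.8994
V₂ = 12.2 × 5.4161/3.8994 = 12.2 × 1.3889 = 16.9451 m/s

16.95 m/s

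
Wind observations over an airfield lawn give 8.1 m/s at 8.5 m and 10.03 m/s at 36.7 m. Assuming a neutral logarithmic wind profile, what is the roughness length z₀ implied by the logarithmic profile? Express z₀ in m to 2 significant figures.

Log law: V(z) ∝ ln(z/z₀). With r = V₁/V₂ = 8.1/10.03 = 0.80758,
r · ln(z₂/z₀) = ln(z₁/z₀) ⇒ ln z₀ = (ln z₁ − r·ln z₂)/(1 − r)
ln z₀ = (2.14007 − 0.80758×3.60278) / 0.19242 = -3.9988
z₀ = exp(-3.9988) = 0.01834 m

z₀ ≈ 0.018 m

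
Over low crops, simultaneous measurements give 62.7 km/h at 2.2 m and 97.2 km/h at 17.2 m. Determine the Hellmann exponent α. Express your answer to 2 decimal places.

Power law: V₂/V₁ = (z₂/z₁)^α ⇒ α = ln(V₂/V₁) / ln(z₂/z₁)
α = ln(97.2/62.7) / ln(17.2/2.2) = ln(1.5502) / ln(7.8182)
  = 0.43841 / 2.05645 = 0.21319

α ≈ 0.21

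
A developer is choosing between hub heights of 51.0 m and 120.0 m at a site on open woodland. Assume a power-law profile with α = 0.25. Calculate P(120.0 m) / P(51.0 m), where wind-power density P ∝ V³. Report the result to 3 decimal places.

1.900

Speed ratio: V_B/V_A = (z_B/z_A)^α = (120.0/51.0)^0.25 = (2.3529)^0.25 = 1.23852
Power-density ratio: P_B/P_A = (V_B/V_A)³ = (1.23852)³ = 1.89980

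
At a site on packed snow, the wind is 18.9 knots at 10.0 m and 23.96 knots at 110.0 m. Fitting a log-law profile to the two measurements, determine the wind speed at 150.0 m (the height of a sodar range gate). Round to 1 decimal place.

Log law: V ∝ ln(z/z₀). From the pair, with r = V₁/V₂ = 0.78881,
ln z₀ = (ln z₁ − r·ln z₂)/(1 − r) = (2.3026 − 0.78881×4.7005)/0.21119 = -6.6540 → z₀ = 0.001289 m
V₃ = V₁ · ln(z₃/z₀)/ln(z₁/z₀) = 18.9 × 11.6646/8.9566 = 24.6145 knots

24.6 knots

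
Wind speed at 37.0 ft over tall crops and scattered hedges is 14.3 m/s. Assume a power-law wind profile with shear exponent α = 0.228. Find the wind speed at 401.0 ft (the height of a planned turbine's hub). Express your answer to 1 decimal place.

24.6 m/s

Power-law profile: V₂ = V₁ · (z₂/z₁)^α
V₂ = 14.3 × (401.0/37.0)^0.228 = 14.3 × (10.8378)^0.228
    = 14.3 × 1.7217 = 24.6208 m/s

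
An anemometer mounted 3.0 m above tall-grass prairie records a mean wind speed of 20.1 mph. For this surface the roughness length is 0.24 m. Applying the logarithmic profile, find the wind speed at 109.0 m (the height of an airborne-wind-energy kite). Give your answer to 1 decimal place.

48.7 mph

Log law: V(z) ∝ ln(z/z₀), so V₂/V₁ = ln(z₂/z₀) / ln(z₁/z₀).
ln(109.0/0.24) = 6.1185, ln(3.0/0.24) = 2.5257
V₂ = 20.1 × 6.1185/2.5257 = 20.1 × 2.4225 = 48.6913 mph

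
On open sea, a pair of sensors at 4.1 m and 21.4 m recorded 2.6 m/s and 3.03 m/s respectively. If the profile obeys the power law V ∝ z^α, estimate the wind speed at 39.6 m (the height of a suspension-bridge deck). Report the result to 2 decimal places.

3.21 m/s

First find α: α = ln(V₂/V₁)/ln(z₂/z₁) = ln(3.03/2.6)/ln(21.4/4.1) = 0.15305/1.65240 = 0.0926
Extrapolate from 21.4 m to 39.6 m: V₃ = 3.03 × (39.6/21.4)^0.0926 = 3.03 × 1.0587 = 3.2077 m/s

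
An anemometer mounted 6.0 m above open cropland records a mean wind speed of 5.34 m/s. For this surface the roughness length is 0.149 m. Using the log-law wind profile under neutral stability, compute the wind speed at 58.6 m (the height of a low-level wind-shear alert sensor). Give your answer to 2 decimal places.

8.63 m/s

Log law: V(z) ∝ ln(z/z₀), so V₂/V₁ = ln(z₂/z₀) / ln(z₁/z₀).
ln(58.6/0.149) = 5.9745, ln(6.0/0.149) = 3.6956
V₂ = 5.34 × 5.9745/3.6956 = 5.34 × 1.6167 = 8.6331 m/s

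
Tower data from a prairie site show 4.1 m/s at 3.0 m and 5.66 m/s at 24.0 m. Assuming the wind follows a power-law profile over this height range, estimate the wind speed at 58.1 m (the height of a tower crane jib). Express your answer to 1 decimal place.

6.5 m/s

First find α: α = ln(V₂/V₁)/ln(z₂/z₁) = ln(5.66/4.1)/ln(24.0/3.0) = 0.32244/2.07944 = 0.1551
Extrapolate from 24.0 m to 58.1 m: V₃ = 5.66 × (58.1/24.0)^0.1551 = 5.66 × 1.1469 = 6.4916 m/s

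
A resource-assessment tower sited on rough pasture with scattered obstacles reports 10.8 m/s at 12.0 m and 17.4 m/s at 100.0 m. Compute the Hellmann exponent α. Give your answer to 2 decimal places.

α ≈ 0.22

Power law: V₂/V₁ = (z₂/z₁)^α ⇒ α = ln(V₂/V₁) / ln(z₂/z₁)
α = ln(17.4/10.8) / ln(100.0/12.0) = ln(1.6111) / ln(8.3333)
  = 0.47692 / 2.12026 = 0.22494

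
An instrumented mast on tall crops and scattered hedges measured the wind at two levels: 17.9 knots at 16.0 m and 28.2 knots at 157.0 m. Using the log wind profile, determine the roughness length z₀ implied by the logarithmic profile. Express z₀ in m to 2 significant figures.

Log law: V(z) ∝ ln(z/z₀). With r = V₁/V₂ = 17.9/28.2 = 0.63475,
r · ln(z₂/z₀) = ln(z₁/z₀) ⇒ ln z₀ = (ln z₁ − r·ln z₂)/(1 − r)
ln z₀ = (2.77259 − 0.63475×5.05625) / 0.36525 = -1.1961
z₀ = exp(-1.1961) = 0.3024 m

z₀ ≈ 0.30 m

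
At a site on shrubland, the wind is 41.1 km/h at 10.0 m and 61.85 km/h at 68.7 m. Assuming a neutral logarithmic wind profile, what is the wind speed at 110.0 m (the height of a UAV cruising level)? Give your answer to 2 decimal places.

66.92 km/h

Log law: V ∝ ln(z/z₀). From the pair, with r = V₁/V₂ = 0.66451,
ln z₀ = (ln z₁ − r·ln z₂)/(1 − r) = (2.3026 − 0.66451×4.2297)/0.33549 = -1.5146 → z₀ = 0.2199 m
V₃ = V₁ · ln(z₃/z₀)/ln(z₁/z₀) = 41.1 × 6.2151/3.8172 = 66.9184 km/h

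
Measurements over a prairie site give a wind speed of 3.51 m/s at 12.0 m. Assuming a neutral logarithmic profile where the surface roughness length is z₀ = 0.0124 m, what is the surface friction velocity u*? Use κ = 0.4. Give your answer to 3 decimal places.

u* ≈ 0.204 m/s

Log law: V(z) = (u*/κ) · ln(z/z₀) ⇒ u* = κ · V / ln(z/z₀)
u* = 0.4 × 3.51 / ln(12.0/0.0124) = 0.4 × 3.51 / 6.8750
   = 1.4040 / 6.8750 = 0.2042 m/s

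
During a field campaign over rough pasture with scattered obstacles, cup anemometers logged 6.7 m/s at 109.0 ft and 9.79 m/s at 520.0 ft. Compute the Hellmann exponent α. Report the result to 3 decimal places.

Power law: V₂/V₁ = (z₂/z₁)^α ⇒ α = ln(V₂/V₁) / ln(z₂/z₁)
α = ln(9.79/6.7) / ln(520.0/109.0) = ln(1.4612) / ln(4.7706)
  = 0.37925 / 1.56248 = 0.24273

α ≈ 0.243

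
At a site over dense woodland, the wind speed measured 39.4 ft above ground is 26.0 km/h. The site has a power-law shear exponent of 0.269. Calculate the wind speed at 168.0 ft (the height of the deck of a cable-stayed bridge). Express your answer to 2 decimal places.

38.41 km/h

Power-law profile: V₂ = V₁ · (z₂/z₁)^α
V₂ = 26.0 × (168.0/39.4)^0.269 = 26.0 × (4.2640)^0.269
    = 26.0 × 1.4771 = 38.4055 km/h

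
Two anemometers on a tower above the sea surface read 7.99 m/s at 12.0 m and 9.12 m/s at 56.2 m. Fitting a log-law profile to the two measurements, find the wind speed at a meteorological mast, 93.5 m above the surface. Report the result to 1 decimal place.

Log law: V ∝ ln(z/z₀). From the pair, with r = V₁/V₂ = 0.87610,
ln z₀ = (ln z₁ − r·ln z₂)/(1 − r) = (2.4849 − 0.87610×4.0289)/0.12390 = -8.4325 → z₀ = 0.0002177 m
V₃ = V₁ · ln(z₃/z₀)/ln(z₁/z₀) = 7.99 × 12.9704/10.9174 = 9.4925 m/s

9.5 m/s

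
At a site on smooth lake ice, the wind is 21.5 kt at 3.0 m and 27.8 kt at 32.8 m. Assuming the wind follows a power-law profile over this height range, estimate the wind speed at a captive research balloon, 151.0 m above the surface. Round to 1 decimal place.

First find α: α = ln(V₂/V₁)/ln(z₂/z₁) = ln(27.8/21.5)/ln(32.8/3.0) = 0.25698/2.39182 = 0.1074
Extrapolate from 32.8 m to 151.0 m: V₃ = 27.8 × (151.0/32.8)^0.1074 = 27.8 × 1.1783 = 32.7560 kt

32.8 kt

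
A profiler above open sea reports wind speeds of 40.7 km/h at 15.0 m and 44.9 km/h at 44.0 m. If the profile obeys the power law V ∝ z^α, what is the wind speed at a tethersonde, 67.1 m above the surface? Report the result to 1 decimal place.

First find α: α = ln(V₂/V₁)/ln(z₂/z₁) = ln(44.9/40.7)/ln(44.0/15.0) = 0.09821/1.07614 = 0.0913
Extrapolate from 44.0 m to 67.1 m: V₃ = 44.9 × (67.1/44.0)^0.0913 = 44.9 × 1.0393 = 46.6629 km/h

46.7 km/h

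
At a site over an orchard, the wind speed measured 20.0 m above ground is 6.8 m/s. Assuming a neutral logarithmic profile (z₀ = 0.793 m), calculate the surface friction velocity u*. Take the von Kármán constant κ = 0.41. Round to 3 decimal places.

u* ≈ 0.864 m/s

Log law: V(z) = (u*/κ) · ln(z/z₀) ⇒ u* = κ · V / ln(z/z₀)
u* = 0.41 × 6.8 / ln(20.0/0.793) = 0.41 × 6.8 / 3.2277
   = 2.7880 / 3.2277 = 0.8638 m/s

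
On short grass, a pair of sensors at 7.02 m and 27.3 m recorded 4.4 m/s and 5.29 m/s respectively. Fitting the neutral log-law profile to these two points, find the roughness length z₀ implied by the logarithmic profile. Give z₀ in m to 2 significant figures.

Log law: V(z) ∝ ln(z/z₀). With r = V₁/V₂ = 4.4/5.29 = 0.83176,
r · ln(z₂/z₀) = ln(z₁/z₀) ⇒ ln z₀ = (ln z₁ − r·ln z₂)/(1 − r)
ln z₀ = (1.94876 − 0.83176×3.30689) / 0.16824 = -4.7656
z₀ = exp(-4.7656) = 0.008518 m

z₀ ≈ 0.0085 m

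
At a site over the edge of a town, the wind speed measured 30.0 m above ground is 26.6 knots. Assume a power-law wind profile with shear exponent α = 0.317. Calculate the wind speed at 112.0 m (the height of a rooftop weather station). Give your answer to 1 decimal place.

Power-law profile: V₂ = V₁ · (z₂/z₁)^α
V₂ = 26.6 × (112.0/30.0)^0.317 = 26.6 × (3.7333)^0.317
    = 26.6 × 1.5183 = 40.3865 knots

40.4 knots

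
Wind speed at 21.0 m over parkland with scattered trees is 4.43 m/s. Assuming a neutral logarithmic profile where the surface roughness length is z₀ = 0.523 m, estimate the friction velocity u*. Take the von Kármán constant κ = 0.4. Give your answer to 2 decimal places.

u* ≈ 0.48 m/s

Log law: V(z) = (u*/κ) · ln(z/z₀) ⇒ u* = κ · V / ln(z/z₀)
u* = 0.4 × 4.43 / ln(21.0/0.523) = 0.4 × 4.43 / 3.6927
   = 1.7720 / 3.6927 = 0.4799 m/s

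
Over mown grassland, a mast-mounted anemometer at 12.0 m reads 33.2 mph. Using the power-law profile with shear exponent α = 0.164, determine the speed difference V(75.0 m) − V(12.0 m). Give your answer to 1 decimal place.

11.6 mph

Power law: V₂ = V₁ · (z₂/z₁)^α = 33.2 × (6.2500)^0.164 = 44.8397 mph
ΔV = 44.8397 − 33.2 = 11.6397 mph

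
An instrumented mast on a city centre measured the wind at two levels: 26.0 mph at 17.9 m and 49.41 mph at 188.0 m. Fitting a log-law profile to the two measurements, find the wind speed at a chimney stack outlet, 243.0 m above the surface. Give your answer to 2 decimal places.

Log law: V ∝ ln(z/z₀). From the pair, with r = V₁/V₂ = 0.52621,
ln z₀ = (ln z₁ − r·ln z₂)/(1 − r) = (2.8848 − 0.52621×5.2364)/0.47379 = 0.2730 → z₀ = 1.314 m
V₃ = V₁ · ln(z₃/z₀)/ln(z₁/z₀) = 26.0 × 5.2201/2.6118 = 51.9646 mph

51.96 mph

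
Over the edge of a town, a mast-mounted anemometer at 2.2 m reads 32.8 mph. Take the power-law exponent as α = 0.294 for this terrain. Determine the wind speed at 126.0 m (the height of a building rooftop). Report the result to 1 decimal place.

Power-law profile: V₂ = V₁ · (z₂/z₁)^α
V₂ = 32.8 × (126.0/2.2)^0.294 = 32.8 × (57.2727)^0.294
    = 32.8 × 3.2873 = 107.8228 mph

107.8 mph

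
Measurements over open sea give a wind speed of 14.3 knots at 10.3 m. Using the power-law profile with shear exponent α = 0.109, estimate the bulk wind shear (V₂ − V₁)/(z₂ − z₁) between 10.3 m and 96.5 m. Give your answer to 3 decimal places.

0.046 knots/m

Power law: V₂ = V₁ · (z₂/z₁)^α = 14.3 × (9.3689)^0.109 = 18.2495 knots
ΔV/Δz = (18.2495 − 14.3)/(96.5 − 10.3) = 3.9495/86.2000 = 0.04582 knots/m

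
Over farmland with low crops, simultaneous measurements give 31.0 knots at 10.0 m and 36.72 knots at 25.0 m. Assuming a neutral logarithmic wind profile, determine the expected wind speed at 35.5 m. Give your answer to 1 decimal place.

38.9 knots

Log law: V ∝ ln(z/z₀). From the pair, with r = V₁/V₂ = 0.84423,
ln z₀ = (ln z₁ − r·ln z₂)/(1 − r) = (2.3026 − 0.84423×3.2189)/0.15577 = -2.6633 → z₀ = 0.06972 m
V₃ = V₁ · ln(z₃/z₀)/ln(z₁/z₀) = 31.0 × 6.2329/4.9659 = 38.9090 knots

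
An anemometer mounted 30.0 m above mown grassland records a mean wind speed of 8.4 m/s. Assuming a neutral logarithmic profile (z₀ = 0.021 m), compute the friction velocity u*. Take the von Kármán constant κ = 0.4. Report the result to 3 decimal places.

u* ≈ 0.463 m/s

Log law: V(z) = (u*/κ) · ln(z/z₀) ⇒ u* = κ · V / ln(z/z₀)
u* = 0.4 × 8.4 / ln(30.0/0.021) = 0.4 × 8.4 / 7.2644
   = 3.3600 / 7.2644 = 0.4625 m/s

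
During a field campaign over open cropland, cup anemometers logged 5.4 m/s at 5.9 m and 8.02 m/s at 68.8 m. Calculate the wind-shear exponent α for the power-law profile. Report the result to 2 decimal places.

Power law: V₂/V₁ = (z₂/z₁)^α ⇒ α = ln(V₂/V₁) / ln(z₂/z₁)
α = ln(8.02/5.4) / ln(68.8/5.9) = ln(1.4852) / ln(11.6610)
  = 0.39554 / 2.45625 = 0.16103

α ≈ 0.16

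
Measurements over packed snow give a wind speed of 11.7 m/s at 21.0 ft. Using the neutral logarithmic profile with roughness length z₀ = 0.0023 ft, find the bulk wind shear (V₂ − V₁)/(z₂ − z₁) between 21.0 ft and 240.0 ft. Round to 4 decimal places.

0.0143 m/s/ft

Log law: V₂ = V₁ · ln(z₂/z₀)/ln(z₁/z₀) = 11.7 × 11.5555/9.1194 = 14.8255 m/s
ΔV/Δz = (14.8255 − 11.7)/(240.0 − 21.0) = 3.1255/219.0000 = 0.01427 m/s/ft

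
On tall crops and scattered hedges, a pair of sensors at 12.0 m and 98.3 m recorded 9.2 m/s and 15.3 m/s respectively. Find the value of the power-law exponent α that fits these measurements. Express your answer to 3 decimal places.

α ≈ 0.242

Power law: V₂/V₁ = (z₂/z₁)^α ⇒ α = ln(V₂/V₁) / ln(z₂/z₁)
α = ln(15.3/9.2) / ln(98.3/12.0) = ln(1.6630) / ln(8.1917)
  = 0.50865 / 2.10312 = 0.24185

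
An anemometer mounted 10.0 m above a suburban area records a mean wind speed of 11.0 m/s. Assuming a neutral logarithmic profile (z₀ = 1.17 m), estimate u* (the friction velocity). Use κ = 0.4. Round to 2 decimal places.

u* ≈ 2.05 m/s

Log law: V(z) = (u*/κ) · ln(z/z₀) ⇒ u* = κ · V / ln(z/z₀)
u* = 0.4 × 11.0 / ln(10.0/1.17) = 0.4 × 11.0 / 2.1456
   = 4.4000 / 2.1456 = 2.0507 m/s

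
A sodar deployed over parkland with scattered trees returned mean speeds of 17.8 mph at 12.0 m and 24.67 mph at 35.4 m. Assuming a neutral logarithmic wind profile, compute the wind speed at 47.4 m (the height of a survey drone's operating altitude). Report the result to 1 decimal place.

26.5 mph

Log law: V ∝ ln(z/z₀). From the pair, with r = V₁/V₂ = 0.72152,
ln z₀ = (ln z₁ − r·ln z₂)/(1 − r) = (2.4849 − 0.72152×3.5667)/0.27848 = -0.3180 → z₀ = 0.7276 m
V₃ = V₁ · ln(z₃/z₀)/ln(z₁/z₀) = 17.8 × 4.1766/2.8029 = 26.5238 mph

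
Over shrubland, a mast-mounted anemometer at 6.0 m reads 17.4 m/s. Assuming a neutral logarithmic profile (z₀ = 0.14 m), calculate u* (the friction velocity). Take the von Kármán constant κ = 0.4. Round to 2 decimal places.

Log law: V(z) = (u*/κ) · ln(z/z₀) ⇒ u* = κ · V / ln(z/z₀)
u* = 0.4 × 17.4 / ln(6.0/0.14) = 0.4 × 17.4 / 3.7579
   = 6.9600 / 3.7579 = 1.8521 m/s

u* ≈ 1.85 m/s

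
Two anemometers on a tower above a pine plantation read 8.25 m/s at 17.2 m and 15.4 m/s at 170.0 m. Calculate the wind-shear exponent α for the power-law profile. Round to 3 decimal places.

α ≈ 0.272

Power law: V₂/V₁ = (z₂/z₁)^α ⇒ α = ln(V₂/V₁) / ln(z₂/z₁)
α = ln(15.4/8.25) / ln(170.0/17.2) = ln(1.8667) / ln(9.8837)
  = 0.62415 / 2.29089 = 0.27245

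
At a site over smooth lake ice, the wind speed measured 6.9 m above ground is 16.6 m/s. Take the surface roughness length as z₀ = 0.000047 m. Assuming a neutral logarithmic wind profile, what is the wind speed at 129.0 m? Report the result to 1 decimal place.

Log law: V(z) ∝ ln(z/z₀), so V₂/V₁ = ln(z₂/z₀) / ln(z₁/z₀).
ln(129.0/0.000047) = 14.8252, ln(6.9/0.000047) = 11.8969
V₂ = 16.6 × 14.8252/11.8969 = 16.6 × 1.2461 = 20.6859 m/s

20.7 m/s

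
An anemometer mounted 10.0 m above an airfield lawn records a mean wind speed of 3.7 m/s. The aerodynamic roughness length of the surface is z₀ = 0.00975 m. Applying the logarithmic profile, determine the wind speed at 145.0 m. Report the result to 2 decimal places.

Log law: V(z) ∝ ln(z/z₀), so V₂/V₁ = ln(z₂/z₀) / ln(z₁/z₀).
ln(145.0/0.00975) = 9.6072, ln(10.0/0.00975) = 6.9331
V₂ = 3.7 × 9.6072/6.9331 = 3.7 × 1.3857 = 5.1271 m/s

5.13 m/s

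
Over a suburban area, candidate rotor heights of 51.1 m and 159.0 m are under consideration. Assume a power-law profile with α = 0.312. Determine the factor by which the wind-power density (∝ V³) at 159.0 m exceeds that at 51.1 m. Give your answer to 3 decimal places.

Speed ratio: V_B/V_A = (z_B/z_A)^α = (159.0/51.1)^0.312 = (3.1115)^0.312 = 1.42498
Power-density ratio: P_B/P_A = (V_B/V_A)³ = (1.42498)³ = 2.89352

2.894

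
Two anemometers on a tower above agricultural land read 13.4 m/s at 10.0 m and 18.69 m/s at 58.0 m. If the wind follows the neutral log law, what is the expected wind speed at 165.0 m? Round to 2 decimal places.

Log law: V ∝ ln(z/z₀). From the pair, with r = V₁/V₂ = 0.71696,
ln z₀ = (ln z₁ − r·ln z₂)/(1 − r) = (2.3026 − 0.71696×4.0604)/0.28304 = -2.1502 → z₀ = 0.1165 m
V₃ = V₁ · ln(z₃/z₀)/ln(z₁/z₀) = 13.4 × 7.2562/4.4528 = 21.8363 m/s

21.84 m/s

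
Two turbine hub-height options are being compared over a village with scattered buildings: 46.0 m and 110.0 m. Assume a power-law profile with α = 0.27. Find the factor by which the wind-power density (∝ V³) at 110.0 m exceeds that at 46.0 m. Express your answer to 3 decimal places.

2.026

Speed ratio: V_B/V_A = (z_B/z_A)^α = (110.0/46.0)^0.27 = (2.3913)^0.27 = 1.26541
Power-density ratio: P_B/P_A = (V_B/V_A)³ = (1.26541)³ = 2.02626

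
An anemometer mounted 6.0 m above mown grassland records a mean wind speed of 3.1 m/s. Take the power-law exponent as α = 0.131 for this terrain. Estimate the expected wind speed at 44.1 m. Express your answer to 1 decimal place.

4.0 m/s

Power-law profile: V₂ = V₁ · (z₂/z₁)^α
V₂ = 3.1 × (44.1/6.0)^0.131 = 3.1 × (7.3500)^0.131
    = 3.1 × 1.2986 = 4.0257 m/s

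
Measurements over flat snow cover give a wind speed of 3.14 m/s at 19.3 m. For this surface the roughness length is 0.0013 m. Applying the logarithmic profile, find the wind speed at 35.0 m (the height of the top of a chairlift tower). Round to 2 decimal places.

Log law: V(z) ∝ ln(z/z₀), so V₂/V₁ = ln(z₂/z₀) / ln(z₁/z₀).
ln(35.0/0.0013) = 10.2007, ln(19.3/0.0013) = 9.6055
V₂ = 3.14 × 10.2007/9.6055 = 3.14 × 1.0620 = 3.3346 m/s

3.33 m/s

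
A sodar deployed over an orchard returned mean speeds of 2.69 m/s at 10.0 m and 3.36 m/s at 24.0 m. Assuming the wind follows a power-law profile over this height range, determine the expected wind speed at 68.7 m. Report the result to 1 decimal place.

4.4 m/s

First find α: α = ln(V₂/V₁)/ln(z₂/z₁) = ln(3.36/2.69)/ln(24.0/10.0) = 0.22240/0.87547 = 0.2540
Extrapolate from 24.0 m to 68.7 m: V₃ = 3.36 × (68.7/24.0)^0.2540 = 3.36 × 1.3063 = 4.3890 m/s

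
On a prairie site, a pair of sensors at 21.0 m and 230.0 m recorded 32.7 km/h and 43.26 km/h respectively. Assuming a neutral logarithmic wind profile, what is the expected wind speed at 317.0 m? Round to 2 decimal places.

44.68 km/h

Log law: V ∝ ln(z/z₀). From the pair, with r = V₁/V₂ = 0.75589,
ln z₀ = (ln z₁ − r·ln z₂)/(1 − r) = (3.0445 − 0.75589×5.4381)/0.24411 = -4.3673 → z₀ = 0.01268 m
V₃ = V₁ · ln(z₃/z₀)/ln(z₁/z₀) = 32.7 × 10.1262/7.4119 = 44.6754 km/h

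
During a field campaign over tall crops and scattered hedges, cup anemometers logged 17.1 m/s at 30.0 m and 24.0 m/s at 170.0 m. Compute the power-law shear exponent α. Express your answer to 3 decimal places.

α ≈ 0.195

Power law: V₂/V₁ = (z₂/z₁)^α ⇒ α = ln(V₂/V₁) / ln(z₂/z₁)
α = ln(24.0/17.1) / ln(170.0/30.0) = ln(1.4035) / ln(5.6667)
  = 0.33898 / 1.73460 = 0.19542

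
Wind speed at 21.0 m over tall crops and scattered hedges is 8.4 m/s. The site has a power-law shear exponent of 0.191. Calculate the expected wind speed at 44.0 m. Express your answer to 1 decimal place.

9.7 m/s

Power-law profile: V₂ = V₁ · (z₂/z₁)^α
V₂ = 8.4 × (44.0/21.0)^0.191 = 8.4 × (2.0952)^0.191
    = 8.4 × 1.1517 = 9.6746 m/s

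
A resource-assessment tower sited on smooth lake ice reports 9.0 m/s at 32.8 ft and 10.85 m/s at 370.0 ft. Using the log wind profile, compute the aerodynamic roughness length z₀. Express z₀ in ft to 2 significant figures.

Log law: V(z) ∝ ln(z/z₀). With r = V₁/V₂ = 9.0/10.85 = 0.82949,
r · ln(z₂/z₀) = ln(z₁/z₀) ⇒ ln z₀ = (ln z₁ − r·ln z₂)/(1 − r)
ln z₀ = (3.49043 − 0.82949×5.91350) / 0.17051 = -8.2975
z₀ = exp(-8.2975) = 0.0002491 ft

z₀ ≈ 0.00025 ft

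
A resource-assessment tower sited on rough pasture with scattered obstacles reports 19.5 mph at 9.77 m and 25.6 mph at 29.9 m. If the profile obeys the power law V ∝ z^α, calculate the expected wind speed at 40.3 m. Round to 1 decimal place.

First find α: α = ln(V₂/V₁)/ln(z₂/z₁) = ln(25.6/19.5)/ln(29.9/9.77) = 0.27218/1.11854 = 0.2433
Extrapolate from 29.9 m to 40.3 m: V₃ = 25.6 × (40.3/29.9)^0.2433 = 25.6 × 1.0753 = 27.5286 mph

27.5 mph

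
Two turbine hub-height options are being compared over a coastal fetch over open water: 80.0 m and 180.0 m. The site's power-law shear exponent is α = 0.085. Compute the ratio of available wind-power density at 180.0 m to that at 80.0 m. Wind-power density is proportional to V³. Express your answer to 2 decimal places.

1.23

Speed ratio: V_B/V_A = (z_B/z_A)^α = (180.0/80.0)^0.085 = (2.2500)^0.085 = 1.07136
Power-density ratio: P_B/P_A = (V_B/V_A)³ = (1.07136)³ = 1.22972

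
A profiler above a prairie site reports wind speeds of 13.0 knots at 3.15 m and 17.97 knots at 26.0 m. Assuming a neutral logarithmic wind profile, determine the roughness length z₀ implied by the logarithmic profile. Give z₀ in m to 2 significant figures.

z₀ ≈ 0.013 m

Log law: V(z) ∝ ln(z/z₀). With r = V₁/V₂ = 13.0/17.97 = 0.72343,
r · ln(z₂/z₀) = ln(z₁/z₀) ⇒ ln z₀ = (ln z₁ − r·ln z₂)/(1 − r)
ln z₀ = (1.14740 − 0.72343×3.25810) / 0.27657 = -4.3735
z₀ = exp(-4.3735) = 0.01261 m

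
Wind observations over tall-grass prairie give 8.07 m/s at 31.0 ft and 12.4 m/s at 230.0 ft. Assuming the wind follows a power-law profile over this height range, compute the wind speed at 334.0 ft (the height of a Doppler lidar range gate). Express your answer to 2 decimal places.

First find α: α = ln(V₂/V₁)/ln(z₂/z₁) = ln(12.4/8.07)/ln(230.0/31.0) = 0.42954/2.00409 = 0.2143
Extrapolate from 230.0 ft to 334.0 ft: V₃ = 12.4 × (334.0/230.0)^0.2143 = 12.4 × 1.0832 = 13.4322 m/s

13.43 m/s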